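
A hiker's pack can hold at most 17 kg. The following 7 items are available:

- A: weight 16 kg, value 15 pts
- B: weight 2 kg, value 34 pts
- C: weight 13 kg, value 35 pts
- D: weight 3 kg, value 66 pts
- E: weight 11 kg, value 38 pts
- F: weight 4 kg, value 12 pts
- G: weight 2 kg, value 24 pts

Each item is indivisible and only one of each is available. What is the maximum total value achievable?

Check high-value combinations within 17 kg:
- B+D+E: weight 2+3+11=16, value 34+66+38=138
- B+D+F+G: weight 2+3+4+2=11, value 34+66+12+24=136
- D+E+G: weight 3+11+2=16, value 66+38+24=128
- B+D+G: weight 2+3+2=7, value 34+66+24=124
Best: 138 pts.

138 pts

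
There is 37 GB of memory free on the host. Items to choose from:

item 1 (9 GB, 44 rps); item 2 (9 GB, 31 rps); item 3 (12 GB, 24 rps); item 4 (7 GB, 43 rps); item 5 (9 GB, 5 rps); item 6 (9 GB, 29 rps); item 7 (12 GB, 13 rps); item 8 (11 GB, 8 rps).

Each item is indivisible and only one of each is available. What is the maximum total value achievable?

147 rps

This is a 0/1 knapsack; check combinations near the capacity.
- item 1+item 2+item 4+item 6: memory 9+9+7+9=34, value 44+31+43+29=147
- item 1+item 2+item 3+item 4: memory 9+9+12+7=37, value 44+31+24+43=142
- item 1+item 3+item 4+item 6: memory 9+12+7+9=37, value 44+24+43+29=140
- item 1+item 2+item 4+item 7: memory 9+9+7+12=37, value 44+31+43+13=131
- item 1+item 4+item 6+item 7: memory 9+7+9+12=37, value 44+43+29+13=129
Best: 147 rps.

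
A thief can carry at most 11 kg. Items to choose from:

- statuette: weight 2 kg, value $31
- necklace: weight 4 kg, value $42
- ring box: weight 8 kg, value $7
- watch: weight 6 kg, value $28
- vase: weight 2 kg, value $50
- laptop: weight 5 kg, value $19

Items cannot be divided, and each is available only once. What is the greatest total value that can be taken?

$123

Check high-value combinations within 11 kg:
- statuette+necklace+vase: weight 2+4+2=8, value 31+42+50=123
- necklace+vase+laptop: weight 4+2+5=11, value 42+50+19=111
- statuette+watch+vase: weight 2+6+2=10, value 31+28+50=109
- statuette+vase+laptop: weight 2+2+5=9, value 31+50+19=100
- necklace+vase: weight 4+2=6, value 42+50=92
Best: $123.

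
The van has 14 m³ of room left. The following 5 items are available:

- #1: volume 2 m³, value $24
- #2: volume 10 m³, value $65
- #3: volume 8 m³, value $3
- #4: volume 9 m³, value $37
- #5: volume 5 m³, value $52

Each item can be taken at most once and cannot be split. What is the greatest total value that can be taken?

Check high-value combinations within 14 m³:
- #1+#2: volume 2+10=12, value 24+65=89
- #4+#5: volume 9+5=14, value 37+52=89
- #1+#5: volume 2+5=7, value 24+52=76
- #2: volume 10, value 65
Best: $89.

$89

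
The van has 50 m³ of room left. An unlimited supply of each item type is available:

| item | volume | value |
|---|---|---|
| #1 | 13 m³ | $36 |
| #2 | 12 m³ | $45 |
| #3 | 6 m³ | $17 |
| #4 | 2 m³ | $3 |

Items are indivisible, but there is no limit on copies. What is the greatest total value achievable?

Best value-per-unit is #2 at 45/12; filling with it alone gives 4×45 = 180.
Optimal mix: 4×#2 + 1×#4 → volume 50, value 183.

$183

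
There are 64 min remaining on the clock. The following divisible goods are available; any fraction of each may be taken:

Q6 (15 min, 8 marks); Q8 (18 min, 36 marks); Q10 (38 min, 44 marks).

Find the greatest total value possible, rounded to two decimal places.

84.27

Take in order of value per unit:
- Q8 (36/18 per unit): all 18 → value 36, running total 36.00
- Q10 (44/38 per unit): all 38 → value 44, running total 80.00
- Q6 (8/15 per unit): 8 of 15 → value 8×8/15 = 4.2667, running total 84.27
Total 84.27.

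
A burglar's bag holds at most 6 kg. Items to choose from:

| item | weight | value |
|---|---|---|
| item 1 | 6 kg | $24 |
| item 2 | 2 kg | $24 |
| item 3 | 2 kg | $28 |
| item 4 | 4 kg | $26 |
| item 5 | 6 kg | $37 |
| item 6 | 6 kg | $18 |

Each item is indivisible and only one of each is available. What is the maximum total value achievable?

Check high-value combinations within 6 kg:
- item 3+item 4: weight 2+4=6, value 28+26=54
- item 2+item 3: weight 2+2=4, value 24+28=52
- item 2+item 4: weight 2+4=6, value 24+26=50
- item 5: weight 6, value 37
Best: $54.

$54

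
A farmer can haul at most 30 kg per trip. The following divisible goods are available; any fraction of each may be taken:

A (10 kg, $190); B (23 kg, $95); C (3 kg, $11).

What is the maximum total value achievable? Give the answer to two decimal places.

272.61

Take in order of value per unit:
- A (190/10 per unit): all 10 → value 190, running total 190.00
- B (95/23 per unit): 20 of 23 → value 20×95/23 = 82.6087, running total 272.61
Total 272.61.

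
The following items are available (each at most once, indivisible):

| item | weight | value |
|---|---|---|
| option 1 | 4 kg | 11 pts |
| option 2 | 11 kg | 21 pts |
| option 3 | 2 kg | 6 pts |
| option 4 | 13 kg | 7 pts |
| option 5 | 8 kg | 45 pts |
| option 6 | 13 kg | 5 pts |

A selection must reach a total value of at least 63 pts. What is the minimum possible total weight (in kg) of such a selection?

Subsets with value ≥ 63, sorted by total weight:
- option 2+option 5: weight 19, value 66
- option 2+option 3+option 5: weight 21, value 72
- option 1+option 2+option 5: weight 23, value 77
- option 1+option 2+option 3+option 5: weight 25, value 83
Minimum weight: 19 kg.

19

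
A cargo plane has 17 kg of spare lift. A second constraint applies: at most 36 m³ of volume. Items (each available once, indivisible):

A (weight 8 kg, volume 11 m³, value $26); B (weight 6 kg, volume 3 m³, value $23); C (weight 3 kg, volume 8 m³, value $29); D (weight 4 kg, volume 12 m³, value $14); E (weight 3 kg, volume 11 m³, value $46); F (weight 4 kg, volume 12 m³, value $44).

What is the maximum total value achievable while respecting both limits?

$142

Feasible sets respecting both limits:
- B+C+E+F: weight 16, volume 34, value 142
- C+E+F: weight 10, volume 31, value 119
- A+E+F: weight 15, volume 34, value 116
- B+E+F: weight 13, volume 26, value 113
Best: $142.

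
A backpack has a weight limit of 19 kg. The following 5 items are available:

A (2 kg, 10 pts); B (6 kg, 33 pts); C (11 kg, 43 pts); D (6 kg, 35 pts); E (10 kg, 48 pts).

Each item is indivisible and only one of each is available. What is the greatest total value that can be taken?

93 pts

Check high-value combinations within 19 kg:
- A+D+E: weight 2+6+10=18, value 10+35+48=93
- A+B+E: weight 2+6+10=18, value 10+33+48=91
- A+C+D: weight 2+11+6=19, value 10+43+35=88
- A+B+C: weight 2+6+11=19, value 10+33+43=86
- D+E: weight 6+10=16, value 35+48=83
Best: 93 pts.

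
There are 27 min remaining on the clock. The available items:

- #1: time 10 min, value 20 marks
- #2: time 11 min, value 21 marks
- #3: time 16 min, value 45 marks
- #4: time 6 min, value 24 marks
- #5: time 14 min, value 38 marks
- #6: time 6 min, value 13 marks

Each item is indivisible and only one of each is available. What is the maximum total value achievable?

75 marks

Check high-value combinations within 27 min:
- #4+#5+#6: time 6+14+6=26, value 24+38+13=75
- #3+#4: time 16+6=22, value 45+24=69
- #2+#3: time 11+16=27, value 21+45=66
- #1+#3: time 10+16=26, value 20+45=65
Best: 75 marks.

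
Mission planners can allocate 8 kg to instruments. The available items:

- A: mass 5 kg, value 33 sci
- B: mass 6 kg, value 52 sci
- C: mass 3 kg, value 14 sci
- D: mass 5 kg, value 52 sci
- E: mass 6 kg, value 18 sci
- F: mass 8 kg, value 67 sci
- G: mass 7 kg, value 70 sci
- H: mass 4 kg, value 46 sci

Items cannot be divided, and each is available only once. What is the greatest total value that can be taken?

Check high-value combinations within 8 kg:
- G: mass 7, value 70
- F: mass 8, value 67
- C+D: mass 3+5=8, value 14+52=66
Best: 70 sci.

70 sci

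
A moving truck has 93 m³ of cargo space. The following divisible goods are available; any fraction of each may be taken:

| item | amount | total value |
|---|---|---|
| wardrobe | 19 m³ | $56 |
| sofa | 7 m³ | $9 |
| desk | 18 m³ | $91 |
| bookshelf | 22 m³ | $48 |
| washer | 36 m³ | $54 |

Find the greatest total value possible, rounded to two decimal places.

246.00

Take in order of value per unit:
- desk (91/18 per unit): all 18 → value 91, running total 91.00
- wardrobe (56/19 per unit): all 19 → value 56, running total 147.00
- bookshelf (48/22 per unit): all 22 → value 48, running total 195.00
- washer (54/36 per unit): 34 of 36 → value 34×54/36 = 51.0000, running total 246.00
Total 246.00.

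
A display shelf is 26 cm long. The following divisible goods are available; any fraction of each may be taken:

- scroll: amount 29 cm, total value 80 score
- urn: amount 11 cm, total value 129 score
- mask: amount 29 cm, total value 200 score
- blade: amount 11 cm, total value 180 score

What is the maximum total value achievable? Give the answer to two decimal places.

336.59

Take in order of value per unit:
- blade (180/11 per unit): all 11 → value 180, running total 180.00
- urn (129/11 per unit): all 11 → value 129, running total 309.00
- mask (200/29 per unit): 4 of 29 → value 4×200/29 = 27.5862, running total 336.59
Total 336.59.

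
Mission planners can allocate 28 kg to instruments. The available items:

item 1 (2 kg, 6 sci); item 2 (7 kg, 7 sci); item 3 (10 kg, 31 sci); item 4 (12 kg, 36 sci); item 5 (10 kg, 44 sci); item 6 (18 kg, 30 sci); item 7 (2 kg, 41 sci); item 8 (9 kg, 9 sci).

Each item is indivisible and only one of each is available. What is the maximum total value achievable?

127 sci

Check high-value combinations within 28 kg:
- item 1+item 4+item 5+item 7: mass 2+12+10+2=26, value 6+36+44+41=127
- item 1+item 3+item 5+item 7: mass 2+10+10+2=24, value 6+31+44+41=122
- item 4+item 5+item 7: mass 12+10+2=24, value 36+44+41=121
- item 3+item 5+item 7: mass 10+10+2=22, value 31+44+41=116
Best: 127 sci.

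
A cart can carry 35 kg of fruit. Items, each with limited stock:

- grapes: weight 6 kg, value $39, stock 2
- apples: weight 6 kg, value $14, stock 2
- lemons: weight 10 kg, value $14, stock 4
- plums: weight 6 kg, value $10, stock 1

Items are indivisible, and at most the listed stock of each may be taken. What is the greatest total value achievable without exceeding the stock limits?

Top feasible selections:
- 2×grapes + 2×apples + 1×lemons: weight 34, value 120
- 2×grapes + 2×apples + 1×plums: weight 30, value 116
- 2×grapes + 1×apples + 1×lemons + 1×plums: weight 34, value 116
- 2×grapes + 2×apples: weight 24, value 106
Best: $120.

$120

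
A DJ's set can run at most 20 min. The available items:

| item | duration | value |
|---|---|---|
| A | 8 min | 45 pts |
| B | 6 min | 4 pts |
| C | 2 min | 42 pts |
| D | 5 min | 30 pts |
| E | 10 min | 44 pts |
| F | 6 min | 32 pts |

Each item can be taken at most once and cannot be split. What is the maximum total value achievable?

131 pts

Check high-value combinations within 20 min:
- A+C+E: duration 8+2+10=20, value 45+42+44=131
- A+C+F: duration 8+2+6=16, value 45+42+32=119
- C+E+F: duration 2+10+6=18, value 42+44+32=118
Best: 131 pts.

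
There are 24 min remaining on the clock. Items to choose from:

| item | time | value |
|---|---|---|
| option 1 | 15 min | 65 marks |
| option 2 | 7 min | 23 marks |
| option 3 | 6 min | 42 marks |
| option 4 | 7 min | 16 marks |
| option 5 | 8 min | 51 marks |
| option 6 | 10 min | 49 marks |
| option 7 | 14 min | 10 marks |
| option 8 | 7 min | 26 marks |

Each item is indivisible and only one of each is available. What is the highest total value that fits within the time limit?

142 marks

This is a 0/1 knapsack; check combinations near the capacity.
- option 3+option 5+option 6: time 6+8+10=24, value 42+51+49=142
- option 3+option 5+option 8: time 6+8+7=21, value 42+51+26=119
- option 3+option 6+option 8: time 6+10+7=23, value 42+49+26=117
- option 2+option 3+option 5: time 7+6+8=21, value 23+42+51=116
- option 1+option 5: time 15+8=23, value 65+51=116
Best: 142 marks.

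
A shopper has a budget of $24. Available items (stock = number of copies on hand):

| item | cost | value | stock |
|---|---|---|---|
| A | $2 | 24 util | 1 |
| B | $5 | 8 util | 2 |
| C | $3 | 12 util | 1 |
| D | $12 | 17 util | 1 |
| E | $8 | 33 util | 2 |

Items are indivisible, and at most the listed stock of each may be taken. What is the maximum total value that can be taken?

Top feasible selections:
- 1×A + 1×C + 2×E: cost 21, value 102
- 1×A + 1×B + 2×E: cost 23, value 98
Best: 102 util.

102 util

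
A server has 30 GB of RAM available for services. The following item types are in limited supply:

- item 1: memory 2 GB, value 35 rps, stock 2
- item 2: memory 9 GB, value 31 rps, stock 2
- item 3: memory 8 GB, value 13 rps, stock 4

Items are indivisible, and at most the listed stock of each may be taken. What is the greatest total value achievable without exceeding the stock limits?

Top feasible selections:
- 2×item 1 + 2×item 2 + 1×item 3: memory 30, value 145
- 2×item 1 + 2×item 2: memory 22, value 132
Best: 145 rps.

145 rps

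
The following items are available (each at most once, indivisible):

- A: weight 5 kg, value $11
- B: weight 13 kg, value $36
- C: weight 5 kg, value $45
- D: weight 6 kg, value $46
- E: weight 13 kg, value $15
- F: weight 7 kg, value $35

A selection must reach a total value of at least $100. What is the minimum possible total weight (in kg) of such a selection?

16

Subsets with value ≥ 100, sorted by total weight:
- A+C+D: weight 16, value 102
- C+D+F: weight 18, value 126
Minimum weight: 16 kg.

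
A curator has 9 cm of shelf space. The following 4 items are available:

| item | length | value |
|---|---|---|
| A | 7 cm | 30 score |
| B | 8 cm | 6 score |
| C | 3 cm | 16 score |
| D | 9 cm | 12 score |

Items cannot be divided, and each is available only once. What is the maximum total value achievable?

Check high-value combinations within 9 cm:
- A: length 7, value 30
- C: length 3, value 16
- D: length 9, value 12
- B: length 8, value 6
Best: 30 score.

30 score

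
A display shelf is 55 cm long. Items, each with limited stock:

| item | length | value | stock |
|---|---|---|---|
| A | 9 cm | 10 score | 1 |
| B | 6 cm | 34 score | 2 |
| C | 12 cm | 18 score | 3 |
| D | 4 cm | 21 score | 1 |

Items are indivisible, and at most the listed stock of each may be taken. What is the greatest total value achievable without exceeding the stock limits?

143 score

Top feasible selections:
- 2×B + 3×C + 1×D: length 52, value 143
- 1×A + 2×B + 2×C + 1×D: length 49, value 135
- 2×B + 2×C + 1×D: length 40, value 125
Best: 143 score.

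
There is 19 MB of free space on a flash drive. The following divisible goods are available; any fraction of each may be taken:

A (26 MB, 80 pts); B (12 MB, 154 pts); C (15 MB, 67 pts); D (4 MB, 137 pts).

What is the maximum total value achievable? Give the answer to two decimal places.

304.40

Take in order of value per unit:
- D (137/4 per unit): all 4 → value 137, running total 137.00
- B (154/12 per unit): all 12 → value 154, running total 291.00
- C (67/15 per unit): 3 of 15 → value 3×67/15 = 13.4000, running total 304.40
Total 304.40.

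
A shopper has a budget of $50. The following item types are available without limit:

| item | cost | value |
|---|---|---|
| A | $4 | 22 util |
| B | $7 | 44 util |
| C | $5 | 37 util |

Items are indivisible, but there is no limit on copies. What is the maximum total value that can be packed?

Best value-per-unit is C at 37/5, and filling with it alone uses cost 10×5=50. No mix of the others beats 10×37 = 370.

370 util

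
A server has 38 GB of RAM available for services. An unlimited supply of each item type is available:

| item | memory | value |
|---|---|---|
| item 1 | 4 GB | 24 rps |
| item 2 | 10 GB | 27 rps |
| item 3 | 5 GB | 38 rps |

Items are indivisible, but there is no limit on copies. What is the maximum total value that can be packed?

276 rps

Best value-per-unit is item 3 at 38/5; filling with it alone gives 7×38 = 266.
Optimal mix: 2×item 1 + 6×item 3 → memory 38, value 276.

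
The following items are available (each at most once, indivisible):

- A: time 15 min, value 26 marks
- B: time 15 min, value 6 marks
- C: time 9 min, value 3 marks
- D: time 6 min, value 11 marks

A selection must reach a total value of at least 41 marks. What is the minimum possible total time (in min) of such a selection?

36

Subsets with value ≥ 41, sorted by total time:
- A+B+D: time 36, value 43
- A+B+C+D: time 45, value 46
Minimum time: 36 min.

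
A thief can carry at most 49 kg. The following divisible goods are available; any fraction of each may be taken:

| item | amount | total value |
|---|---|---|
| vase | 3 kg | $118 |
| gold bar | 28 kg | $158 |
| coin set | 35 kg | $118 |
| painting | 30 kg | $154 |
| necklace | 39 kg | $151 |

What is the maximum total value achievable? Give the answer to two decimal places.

Take in order of value per unit:
- vase (118/3 per unit): all 3 → value 118, running total 118.00
- gold bar (158/28 per unit): all 28 → value 158, running total 276.00
- painting (154/30 per unit): 18 of 30 → value 18×154/30 = 92.4000, running total 368.40
Total 368.40.

368.40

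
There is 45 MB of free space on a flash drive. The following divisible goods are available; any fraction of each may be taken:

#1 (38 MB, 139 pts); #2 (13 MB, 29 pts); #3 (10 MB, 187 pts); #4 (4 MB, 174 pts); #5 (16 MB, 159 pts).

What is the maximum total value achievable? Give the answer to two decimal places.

574.87

Take in order of value per unit:
- #4 (174/4 per unit): all 4 → value 174, running total 174.00
- #3 (187/10 per unit): all 10 → value 187, running total 361.00
- #5 (159/16 per unit): all 16 → value 159, running total 520.00
- #1 (139/38 per unit): 15 of 38 → value 15×139/38 = 54.8684, running total 574.87
Total 574.87.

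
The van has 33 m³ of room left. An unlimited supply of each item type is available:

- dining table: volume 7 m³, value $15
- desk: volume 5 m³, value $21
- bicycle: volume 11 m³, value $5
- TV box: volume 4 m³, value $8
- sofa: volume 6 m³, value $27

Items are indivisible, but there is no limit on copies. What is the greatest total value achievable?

$144

Best value-per-unit is sofa at 27/6; filling with it alone gives 5×27 = 135.
Optimal mix: 3×desk + 3×sofa → volume 33, value 144.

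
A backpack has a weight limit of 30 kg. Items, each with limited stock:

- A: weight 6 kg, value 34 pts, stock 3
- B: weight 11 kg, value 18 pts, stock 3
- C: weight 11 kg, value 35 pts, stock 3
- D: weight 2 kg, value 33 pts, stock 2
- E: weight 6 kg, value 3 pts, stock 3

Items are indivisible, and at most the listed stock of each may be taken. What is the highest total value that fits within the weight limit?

171 pts

Top feasible selections:
- 3×A + 2×D + 1×E: weight 28, value 171
- 2×A + 1×C + 2×D: weight 27, value 169
- 3×A + 2×D: weight 22, value 168
Best: 171 pts.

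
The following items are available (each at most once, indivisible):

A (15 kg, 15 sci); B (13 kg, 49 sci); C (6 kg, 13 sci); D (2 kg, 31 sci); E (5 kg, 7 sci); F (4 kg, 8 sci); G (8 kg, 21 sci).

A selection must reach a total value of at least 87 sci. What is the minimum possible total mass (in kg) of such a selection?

Subsets with value ≥ 87, sorted by total mass:
- B+D+F: mass 19, value 88
- B+D+E: mass 20, value 87
Minimum mass: 19 kg.

19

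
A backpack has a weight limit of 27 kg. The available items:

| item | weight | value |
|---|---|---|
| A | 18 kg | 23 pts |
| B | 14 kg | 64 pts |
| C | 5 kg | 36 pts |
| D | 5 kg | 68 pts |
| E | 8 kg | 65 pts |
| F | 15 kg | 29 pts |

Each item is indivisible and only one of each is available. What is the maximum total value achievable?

197 pts

Check high-value combinations within 27 kg:
- B+D+E: weight 14+5+8=27, value 64+68+65=197
- C+D+E: weight 5+5+8=18, value 36+68+65=169
- B+C+D: weight 14+5+5=24, value 64+36+68=168
Best: 197 pts.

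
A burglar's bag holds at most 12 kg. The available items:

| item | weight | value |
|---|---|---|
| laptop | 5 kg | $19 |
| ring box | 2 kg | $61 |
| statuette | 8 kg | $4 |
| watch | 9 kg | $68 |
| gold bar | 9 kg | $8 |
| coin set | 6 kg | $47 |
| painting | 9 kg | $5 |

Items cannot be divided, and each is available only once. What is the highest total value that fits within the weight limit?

$129

Check high-value combinations within 12 kg:
- ring box+watch: weight 2+9=11, value 61+68=129
- ring box+coin set: weight 2+6=8, value 61+47=108
- laptop+ring box: weight 5+2=7, value 19+61=80
- ring box+gold bar: weight 2+9=11, value 61+8=69
- watch: weight 9, value 68
Best: $129.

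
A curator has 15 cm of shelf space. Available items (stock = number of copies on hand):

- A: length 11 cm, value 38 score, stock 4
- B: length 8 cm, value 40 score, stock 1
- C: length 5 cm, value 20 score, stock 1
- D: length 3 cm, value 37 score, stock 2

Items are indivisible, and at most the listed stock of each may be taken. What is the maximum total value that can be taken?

114 score

Best selections within length 15 and stock limits:
- 1×B + 2×D: length 14, value 114
- 1×C + 2×D: length 11, value 94
- 1×B + 1×D: length 11, value 77
Best: 114 score.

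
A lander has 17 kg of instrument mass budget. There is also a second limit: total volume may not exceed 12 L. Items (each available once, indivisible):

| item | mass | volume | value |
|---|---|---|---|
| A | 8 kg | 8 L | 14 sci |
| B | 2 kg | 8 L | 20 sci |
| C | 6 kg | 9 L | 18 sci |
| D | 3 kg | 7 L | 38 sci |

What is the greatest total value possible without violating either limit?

Feasible sets respecting both limits:
- D: mass 3, volume 7, value 38
- B: mass 2, volume 8, value 20
- C: mass 6, volume 9, value 18
Best: 38 sci.

38 sci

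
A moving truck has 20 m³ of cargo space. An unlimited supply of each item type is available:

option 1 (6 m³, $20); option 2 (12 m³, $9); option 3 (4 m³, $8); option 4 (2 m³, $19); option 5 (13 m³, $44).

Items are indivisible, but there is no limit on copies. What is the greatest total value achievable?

$190

Best value-per-unit is option 4 at 19/2, and filling with it alone uses volume 10×2=20. No mix of the others beats 10×19 = 190.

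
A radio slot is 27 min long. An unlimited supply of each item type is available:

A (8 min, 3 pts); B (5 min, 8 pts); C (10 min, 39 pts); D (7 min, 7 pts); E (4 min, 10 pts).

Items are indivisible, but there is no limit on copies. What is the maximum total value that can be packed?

Best value-per-unit is C at 39/10; filling with it alone gives 2×39 = 78.
Optimal mix: 2×C + 1×E → duration 24, value 88.

88 pts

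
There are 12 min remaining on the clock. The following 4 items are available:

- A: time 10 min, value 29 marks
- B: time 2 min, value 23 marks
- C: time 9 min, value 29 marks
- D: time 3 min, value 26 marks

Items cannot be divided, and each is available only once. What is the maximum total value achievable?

This is a 0/1 knapsack; check combinations near the capacity.
- C+D: time 9+3=12, value 29+26=55
- B+C: time 2+9=11, value 23+29=52
- A+B: time 10+2=12, value 29+23=52
- B+D: time 2+3=5, value 23+26=49
Best: 55 marks.

55 marks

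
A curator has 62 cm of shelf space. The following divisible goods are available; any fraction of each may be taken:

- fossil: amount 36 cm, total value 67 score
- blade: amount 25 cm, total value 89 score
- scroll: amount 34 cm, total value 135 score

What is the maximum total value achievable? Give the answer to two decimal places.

Take in order of value per unit:
- scroll (135/34 per unit): all 34 → value 135, running total 135.00
- blade (89/25 per unit): all 25 → value 89, running total 224.00
- fossil (67/36 per unit): 3 of 36 → value 3×67/36 = 5.5833, running total 229.58
Total 229.58.

229.58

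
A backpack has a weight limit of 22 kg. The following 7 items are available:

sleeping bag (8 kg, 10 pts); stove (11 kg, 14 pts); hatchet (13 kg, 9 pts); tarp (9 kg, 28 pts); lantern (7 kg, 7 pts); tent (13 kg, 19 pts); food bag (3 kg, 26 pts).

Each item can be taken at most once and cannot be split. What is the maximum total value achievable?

64 pts

This is a 0/1 knapsack; check combinations near the capacity.
- sleeping bag+tarp+food bag: weight 8+9+3=20, value 10+28+26=64
- tarp+lantern+food bag: weight 9+7+3=19, value 28+7+26=61
- tarp+food bag: weight 9+3=12, value 28+26=54
- sleeping bag+stove+food bag: weight 8+11+3=22, value 10+14+26=50
Best: 64 pts.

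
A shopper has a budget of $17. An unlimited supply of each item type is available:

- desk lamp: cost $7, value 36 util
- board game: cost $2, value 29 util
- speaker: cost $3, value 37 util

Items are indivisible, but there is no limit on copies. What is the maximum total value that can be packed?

240 util

Best value-per-unit is board game at 29/2; filling with it alone gives 8×29 = 232.
Optimal mix: 7×board game + 1×speaker → cost 17, value 240.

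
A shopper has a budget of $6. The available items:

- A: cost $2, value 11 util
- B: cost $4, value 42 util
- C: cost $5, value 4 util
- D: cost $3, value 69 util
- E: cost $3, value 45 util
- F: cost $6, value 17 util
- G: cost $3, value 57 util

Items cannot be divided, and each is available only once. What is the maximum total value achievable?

Check high-value combinations within $6:
- D+G: cost 3+3=6, value 69+57=126
- D+E: cost 3+3=6, value 69+45=114
- E+G: cost 3+3=6, value 45+57=102
- A+D: cost 2+3=5, value 11+69=80
Best: 126 util.

126 util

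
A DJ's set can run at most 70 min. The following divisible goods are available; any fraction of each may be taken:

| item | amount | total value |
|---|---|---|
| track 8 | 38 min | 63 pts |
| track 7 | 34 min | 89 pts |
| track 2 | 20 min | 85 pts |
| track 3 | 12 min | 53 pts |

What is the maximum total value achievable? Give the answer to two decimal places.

233.63

Take in order of value per unit:
- track 3 (53/12 per unit): all 12 → value 53, running total 53.00
- track 2 (85/20 per unit): all 20 → value 85, running total 138.00
- track 7 (89/34 per unit): all 34 → value 89, running total 227.00
- track 8 (63/38 per unit): 4 of 38 → value 4×63/38 = 6.6316, running total 233.63
Total 233.63.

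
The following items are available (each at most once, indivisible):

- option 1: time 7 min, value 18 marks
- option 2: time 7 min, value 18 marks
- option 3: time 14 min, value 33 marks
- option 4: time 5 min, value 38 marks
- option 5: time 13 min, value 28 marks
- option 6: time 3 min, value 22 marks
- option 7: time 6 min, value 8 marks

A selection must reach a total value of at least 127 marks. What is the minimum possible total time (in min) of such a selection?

36

Subsets with value ≥ 127, sorted by total time:
- option 1+option 2+option 3+option 4+option 6: time 36, value 129
- option 1+option 2+option 4+option 5+option 6+option 7: time 41, value 132
- option 3+option 4+option 5+option 6+option 7: time 41, value 129
Minimum time: 36 min.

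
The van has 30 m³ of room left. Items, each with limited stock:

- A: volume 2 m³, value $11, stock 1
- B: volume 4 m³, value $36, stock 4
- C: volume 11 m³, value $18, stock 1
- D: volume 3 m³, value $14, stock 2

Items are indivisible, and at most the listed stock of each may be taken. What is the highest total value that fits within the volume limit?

$183

Best selections within volume 30 and stock limits:
- 1×A + 4×B + 2×D: volume 24, value 183
- 4×B + 1×C + 1×D: volume 30, value 176
- 1×A + 4×B + 1×C: volume 29, value 173
- 4×B + 2×D: volume 22, value 172
Best: $183.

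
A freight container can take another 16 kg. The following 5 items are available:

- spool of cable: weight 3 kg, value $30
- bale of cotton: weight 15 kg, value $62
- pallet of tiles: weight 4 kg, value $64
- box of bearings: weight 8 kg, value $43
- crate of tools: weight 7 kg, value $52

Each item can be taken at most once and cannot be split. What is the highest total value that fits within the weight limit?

Check high-value combinations within 16 kg:
- spool of cable+pallet of tiles+crate of tools: weight 3+4+7=14, value 30+64+52=146
- spool of cable+pallet of tiles+box of bearings: weight 3+4+8=15, value 30+64+43=137
- pallet of tiles+crate of tools: weight 4+7=11, value 64+52=116
Best: $146.

$146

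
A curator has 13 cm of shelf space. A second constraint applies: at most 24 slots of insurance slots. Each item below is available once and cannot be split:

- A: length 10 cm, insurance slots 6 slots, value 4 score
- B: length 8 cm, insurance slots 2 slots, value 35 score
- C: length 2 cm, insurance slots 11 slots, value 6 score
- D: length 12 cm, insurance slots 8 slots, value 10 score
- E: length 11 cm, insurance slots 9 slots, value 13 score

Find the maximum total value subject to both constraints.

41 score

Feasible sets respecting both limits:
- B+C: length 10, insurance slots 13, value 41
- B: length 8, insurance slots 2, value 35
- C+E: length 13, insurance slots 20, value 19
- E: length 11, insurance slots 9, value 13
Best: 41 score.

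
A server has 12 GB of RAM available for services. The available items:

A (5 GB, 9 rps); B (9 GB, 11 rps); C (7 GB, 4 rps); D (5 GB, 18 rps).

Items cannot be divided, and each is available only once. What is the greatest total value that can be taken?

27 rps

Check high-value combinations within 12 GB:
- A+D: memory 5+5=10, value 9+18=27
- C+D: memory 7+5=12, value 4+18=22
- D: memory 5, value 18
- A+C: memory 5+7=12, value 9+4=13
- B: memory 9, value 11
Best: 27 rps.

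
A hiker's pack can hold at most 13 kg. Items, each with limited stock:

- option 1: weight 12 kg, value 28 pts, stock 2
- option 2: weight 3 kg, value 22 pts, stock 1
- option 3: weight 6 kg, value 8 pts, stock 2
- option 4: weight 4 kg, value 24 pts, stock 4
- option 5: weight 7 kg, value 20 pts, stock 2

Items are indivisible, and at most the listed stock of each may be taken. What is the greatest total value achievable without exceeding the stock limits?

Top feasible selections:
- 3×option 4: weight 12, value 72
- 1×option 2 + 2×option 4: weight 11, value 70
- 1×option 2 + 1×option 3 + 1×option 4: weight 13, value 54
Best: 72 pts.

72 pts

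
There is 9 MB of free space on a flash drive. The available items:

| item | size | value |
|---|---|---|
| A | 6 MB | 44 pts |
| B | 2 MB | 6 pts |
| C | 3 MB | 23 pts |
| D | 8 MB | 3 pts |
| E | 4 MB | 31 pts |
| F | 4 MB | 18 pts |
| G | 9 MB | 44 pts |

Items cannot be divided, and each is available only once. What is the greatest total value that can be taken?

This is a 0/1 knapsack; check combinations near the capacity.
- A+C: size 6+3=9, value 44+23=67
- B+C+E: size 2+3+4=9, value 6+23+31=60
- C+E: size 3+4=7, value 23+31=54
- A+B: size 6+2=8, value 44+6=50
- E+F: size 4+4=8, value 31+18=49
Best: 67 pts.

67 pts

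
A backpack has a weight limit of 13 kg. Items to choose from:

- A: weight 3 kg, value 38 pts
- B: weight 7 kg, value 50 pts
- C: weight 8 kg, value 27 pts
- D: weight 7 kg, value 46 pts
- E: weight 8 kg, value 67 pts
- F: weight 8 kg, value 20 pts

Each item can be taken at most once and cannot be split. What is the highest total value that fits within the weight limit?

105 pts

Check high-value combinations within 13 kg:
- A+E: weight 3+8=11, value 38+67=105
- A+B: weight 3+7=10, value 38+50=88
- A+D: weight 3+7=10, value 38+46=84
Best: 105 pts.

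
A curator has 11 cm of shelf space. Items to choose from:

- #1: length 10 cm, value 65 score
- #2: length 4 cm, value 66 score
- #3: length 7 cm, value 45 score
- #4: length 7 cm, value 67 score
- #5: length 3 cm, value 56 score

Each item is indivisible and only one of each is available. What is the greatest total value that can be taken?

133 score

Check high-value combinations within 11 cm:
- #2+#4: length 4+7=11, value 66+67=133
- #4+#5: length 7+3=10, value 67+56=123
- #2+#5: length 4+3=7, value 66+56=122
- #2+#3: length 4+7=11, value 66+45=111
- #3+#5: length 7+3=10, value 45+56=101
Best: 133 score.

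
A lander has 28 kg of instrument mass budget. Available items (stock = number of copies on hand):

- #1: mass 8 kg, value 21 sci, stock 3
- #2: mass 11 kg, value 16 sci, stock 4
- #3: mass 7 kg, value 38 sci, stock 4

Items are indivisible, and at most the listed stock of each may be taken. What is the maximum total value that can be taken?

Best selections within mass 28 and stock limits:
- 4×#3: mass 28, value 152
- 3×#3: mass 21, value 114
- 1×#1 + 2×#3: mass 22, value 97
- 1×#2 + 2×#3: mass 25, value 92
Best: 152 sci.

152 sci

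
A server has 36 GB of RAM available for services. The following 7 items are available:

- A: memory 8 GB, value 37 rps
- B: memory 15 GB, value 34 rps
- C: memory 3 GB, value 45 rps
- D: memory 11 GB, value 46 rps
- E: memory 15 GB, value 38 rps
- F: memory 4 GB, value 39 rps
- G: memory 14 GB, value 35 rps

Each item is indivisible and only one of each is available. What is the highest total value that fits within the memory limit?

168 rps

Check high-value combinations within 36 GB:
- C+D+E+F: memory 3+11+15+4=33, value 45+46+38+39=168
- A+C+D+F: memory 8+3+11+4=26, value 37+45+46+39=167
- C+D+F+G: memory 3+11+4+14=32, value 45+46+39+35=165
Best: 168 rps.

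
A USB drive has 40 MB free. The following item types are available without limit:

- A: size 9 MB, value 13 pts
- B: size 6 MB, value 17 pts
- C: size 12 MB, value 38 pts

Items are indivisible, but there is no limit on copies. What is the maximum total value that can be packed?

114 pts

Best value-per-unit is C at 38/12, and filling with it alone uses size 3×12=36. No mix of the others beats 3×38 = 114.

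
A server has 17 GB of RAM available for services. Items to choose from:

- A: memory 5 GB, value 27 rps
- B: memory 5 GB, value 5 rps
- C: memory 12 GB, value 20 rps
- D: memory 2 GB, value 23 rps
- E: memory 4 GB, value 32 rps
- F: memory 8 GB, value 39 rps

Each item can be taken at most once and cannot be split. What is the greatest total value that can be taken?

98 rps

Check high-value combinations within 17 GB:
- A+E+F: memory 5+4+8=17, value 27+32+39=98
- D+E+F: memory 2+4+8=14, value 23+32+39=94
- A+D+F: memory 5+2+8=15, value 27+23+39=89
- A+B+D+E: memory 5+5+2+4=16, value 27+5+23+32=87
- A+D+E: memory 5+2+4=11, value 27+23+32=82
Best: 98 rps.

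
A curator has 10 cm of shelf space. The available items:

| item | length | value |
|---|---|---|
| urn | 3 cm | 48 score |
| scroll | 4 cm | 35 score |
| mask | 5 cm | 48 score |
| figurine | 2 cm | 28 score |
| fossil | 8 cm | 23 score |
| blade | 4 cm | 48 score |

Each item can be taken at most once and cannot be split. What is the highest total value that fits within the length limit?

Check high-value combinations within 10 cm:
- urn+figurine+blade: length 3+2+4=9, value 48+28+48=124
- urn+mask+figurine: length 3+5+2=10, value 48+48+28=124
- urn+scroll+figurine: length 3+4+2=9, value 48+35+28=111
- scroll+figurine+blade: length 4+2+4=10, value 35+28+48=111
Best: 124 score.

124 score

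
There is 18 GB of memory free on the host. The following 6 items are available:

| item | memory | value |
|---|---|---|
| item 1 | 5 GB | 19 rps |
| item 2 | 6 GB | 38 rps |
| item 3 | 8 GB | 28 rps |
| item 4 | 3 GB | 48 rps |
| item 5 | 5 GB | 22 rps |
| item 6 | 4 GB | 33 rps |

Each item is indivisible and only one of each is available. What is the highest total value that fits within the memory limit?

141 rps

Check high-value combinations within 18 GB:
- item 2+item 4+item 5+item 6: memory 6+3+5+4=18, value 38+48+22+33=141
- item 1+item 2+item 4+item 6: memory 5+6+3+4=18, value 19+38+48+33=138
- item 1+item 4+item 5+item 6: memory 5+3+5+4=17, value 19+48+22+33=122
- item 2+item 4+item 6: memory 6+3+4=13, value 38+48+33=119
- item 2+item 3+item 4: memory 6+8+3=17, value 38+28+48=114
Best: 141 rps.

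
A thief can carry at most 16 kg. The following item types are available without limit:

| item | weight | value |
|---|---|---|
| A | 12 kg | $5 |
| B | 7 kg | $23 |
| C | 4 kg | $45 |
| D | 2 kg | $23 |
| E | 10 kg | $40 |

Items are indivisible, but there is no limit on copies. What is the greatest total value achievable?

$184

Best value-per-unit is D at 23/2, and filling with it alone uses weight 8×2=16. No mix of the others beats 8×23 = 184.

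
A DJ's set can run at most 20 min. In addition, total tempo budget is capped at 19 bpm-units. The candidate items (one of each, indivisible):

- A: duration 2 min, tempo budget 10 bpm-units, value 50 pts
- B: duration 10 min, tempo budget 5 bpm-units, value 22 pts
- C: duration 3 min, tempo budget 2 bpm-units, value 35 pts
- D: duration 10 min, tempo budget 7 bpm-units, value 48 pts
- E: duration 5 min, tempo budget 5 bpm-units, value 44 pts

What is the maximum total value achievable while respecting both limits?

Feasible sets respecting both limits:
- A+C+D: duration 15, tempo budget 19, value 133
- A+C+E: duration 10, tempo budget 17, value 129
- C+D+E: duration 18, tempo budget 14, value 127
- A+B+C: duration 15, tempo budget 17, value 107
Best: 133 pts.

133 pts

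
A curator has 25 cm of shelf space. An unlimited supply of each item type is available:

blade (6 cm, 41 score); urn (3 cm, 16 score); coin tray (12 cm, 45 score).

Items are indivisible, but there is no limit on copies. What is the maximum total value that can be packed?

164 score

Best value-per-unit is blade at 41/6, and filling with it alone uses length 4×6=24. No mix of the others beats 4×41 = 164.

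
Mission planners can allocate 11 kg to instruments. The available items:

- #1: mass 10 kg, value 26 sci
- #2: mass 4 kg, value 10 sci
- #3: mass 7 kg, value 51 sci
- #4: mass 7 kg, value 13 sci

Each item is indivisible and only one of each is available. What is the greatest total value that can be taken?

Check high-value combinations within 11 kg:
- #2+#3: mass 4+7=11, value 10+51=61
- #3: mass 7, value 51
- #1: mass 10, value 26
- #2+#4: mass 4+7=11, value 10+13=23
- #4: mass 7, value 13
Best: 61 sci.

61 sci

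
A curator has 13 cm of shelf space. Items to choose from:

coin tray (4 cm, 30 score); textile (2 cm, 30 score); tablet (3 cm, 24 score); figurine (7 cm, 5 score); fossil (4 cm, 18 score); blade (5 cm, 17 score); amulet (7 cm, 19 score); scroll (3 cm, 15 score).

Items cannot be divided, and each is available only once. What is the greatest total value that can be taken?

Check high-value combinations within 13 cm:
- coin tray+textile+tablet+fossil: length 4+2+3+4=13, value 30+30+24+18=102
- coin tray+textile+tablet+scroll: length 4+2+3+3=12, value 30+30+24+15=99
- coin tray+textile+fossil+scroll: length 4+2+4+3=13, value 30+30+18+15=93
Best: 102 score.

102 score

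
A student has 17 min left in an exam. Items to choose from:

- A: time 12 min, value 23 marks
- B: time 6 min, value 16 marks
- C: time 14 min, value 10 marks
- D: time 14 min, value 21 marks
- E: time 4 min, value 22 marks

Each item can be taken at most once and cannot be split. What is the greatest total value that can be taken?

45 marks

This is a 0/1 knapsack; check combinations near the capacity.
- A+E: time 12+4=16, value 23+22=45
- B+E: time 6+4=10, value 16+22=38
- A: time 12, value 23
- E: time 4, value 22
Best: 45 marks.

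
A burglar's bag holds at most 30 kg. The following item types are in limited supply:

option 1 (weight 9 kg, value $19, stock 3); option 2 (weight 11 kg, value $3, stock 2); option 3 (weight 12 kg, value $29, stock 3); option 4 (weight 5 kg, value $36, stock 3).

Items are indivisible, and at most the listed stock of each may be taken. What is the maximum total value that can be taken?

Top feasible selections:
- 1×option 3 + 3×option 4: weight 27, value 137
- 1×option 1 + 3×option 4: weight 24, value 127
- 1×option 2 + 3×option 4: weight 26, value 111
- 2×option 1 + 2×option 4: weight 28, value 110
Best: $137.

$137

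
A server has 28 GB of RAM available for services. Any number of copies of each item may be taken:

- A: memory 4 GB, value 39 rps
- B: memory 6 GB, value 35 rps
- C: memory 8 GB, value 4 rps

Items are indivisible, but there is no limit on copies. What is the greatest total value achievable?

Best value-per-unit is A at 39/4, and filling with it alone uses memory 7×4=28. No mix of the others beats 7×39 = 273.

273 rps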